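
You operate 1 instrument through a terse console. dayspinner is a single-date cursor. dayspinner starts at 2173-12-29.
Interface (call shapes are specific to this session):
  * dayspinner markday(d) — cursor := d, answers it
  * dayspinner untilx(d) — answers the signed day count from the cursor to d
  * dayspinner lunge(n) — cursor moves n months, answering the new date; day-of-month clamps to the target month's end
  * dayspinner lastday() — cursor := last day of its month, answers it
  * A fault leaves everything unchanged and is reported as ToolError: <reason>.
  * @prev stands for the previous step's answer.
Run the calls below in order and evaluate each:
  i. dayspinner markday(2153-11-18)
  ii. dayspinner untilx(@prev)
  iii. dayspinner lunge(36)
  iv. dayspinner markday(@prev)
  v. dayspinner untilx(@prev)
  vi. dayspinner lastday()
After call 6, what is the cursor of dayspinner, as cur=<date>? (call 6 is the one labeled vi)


Answer: cur=2156-11-30

Derivation:
==> dayspinner markday(d→2153-11-18)
<== 2153-11-18
==> dayspinner untilx(d→@prev)
<== 0
==> dayspinner lunge(n→36)
<== 2156-11-18
==> dayspinner markday(d→@prev)
<== 2156-11-18
==> dayspinner untilx(d→@prev)
<== 0
==> dayspinner lastday()
<== 2156-11-30


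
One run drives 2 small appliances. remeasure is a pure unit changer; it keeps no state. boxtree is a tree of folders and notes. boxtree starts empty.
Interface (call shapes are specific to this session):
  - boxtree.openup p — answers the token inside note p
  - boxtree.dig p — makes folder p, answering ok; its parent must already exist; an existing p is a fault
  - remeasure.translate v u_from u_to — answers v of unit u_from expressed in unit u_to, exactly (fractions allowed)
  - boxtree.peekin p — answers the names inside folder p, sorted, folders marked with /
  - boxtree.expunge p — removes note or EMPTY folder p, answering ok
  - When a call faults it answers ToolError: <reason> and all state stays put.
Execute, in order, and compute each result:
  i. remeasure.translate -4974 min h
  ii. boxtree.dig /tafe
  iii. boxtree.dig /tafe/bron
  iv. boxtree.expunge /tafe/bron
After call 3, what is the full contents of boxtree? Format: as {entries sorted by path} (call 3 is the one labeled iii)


! translate(v='-4974', u_from='min', u_to='h') : -829/10
! dig(p='/tafe') : ok
! dig(p='/tafe/bron') : ok
! expunge(p='/tafe/bron') : ok

Answer: {tafe/, tafe/bron/}


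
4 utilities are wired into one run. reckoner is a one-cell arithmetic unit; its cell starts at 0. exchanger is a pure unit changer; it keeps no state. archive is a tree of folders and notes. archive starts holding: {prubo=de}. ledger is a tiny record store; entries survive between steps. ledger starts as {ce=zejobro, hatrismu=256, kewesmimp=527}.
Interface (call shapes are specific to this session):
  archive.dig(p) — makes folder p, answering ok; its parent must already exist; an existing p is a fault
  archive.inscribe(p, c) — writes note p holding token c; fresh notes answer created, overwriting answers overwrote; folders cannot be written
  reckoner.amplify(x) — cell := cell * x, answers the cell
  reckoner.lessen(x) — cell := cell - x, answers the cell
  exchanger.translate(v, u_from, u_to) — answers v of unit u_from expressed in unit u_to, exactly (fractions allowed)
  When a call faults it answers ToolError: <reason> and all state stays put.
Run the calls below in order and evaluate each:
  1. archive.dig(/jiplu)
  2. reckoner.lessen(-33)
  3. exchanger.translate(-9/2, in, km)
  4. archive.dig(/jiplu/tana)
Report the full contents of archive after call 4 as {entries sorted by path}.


Answer: {jiplu/, jiplu/tana/, prubo=de}

Derivation:
-> dig(p=/jiplu)
<- ok
-> lessen(x=-33)
<- 33
-> translate(v=-9/2, u_from=in, u_to=km)
<- -1143/10000000
-> dig(p=/jiplu/tana)
<- ok


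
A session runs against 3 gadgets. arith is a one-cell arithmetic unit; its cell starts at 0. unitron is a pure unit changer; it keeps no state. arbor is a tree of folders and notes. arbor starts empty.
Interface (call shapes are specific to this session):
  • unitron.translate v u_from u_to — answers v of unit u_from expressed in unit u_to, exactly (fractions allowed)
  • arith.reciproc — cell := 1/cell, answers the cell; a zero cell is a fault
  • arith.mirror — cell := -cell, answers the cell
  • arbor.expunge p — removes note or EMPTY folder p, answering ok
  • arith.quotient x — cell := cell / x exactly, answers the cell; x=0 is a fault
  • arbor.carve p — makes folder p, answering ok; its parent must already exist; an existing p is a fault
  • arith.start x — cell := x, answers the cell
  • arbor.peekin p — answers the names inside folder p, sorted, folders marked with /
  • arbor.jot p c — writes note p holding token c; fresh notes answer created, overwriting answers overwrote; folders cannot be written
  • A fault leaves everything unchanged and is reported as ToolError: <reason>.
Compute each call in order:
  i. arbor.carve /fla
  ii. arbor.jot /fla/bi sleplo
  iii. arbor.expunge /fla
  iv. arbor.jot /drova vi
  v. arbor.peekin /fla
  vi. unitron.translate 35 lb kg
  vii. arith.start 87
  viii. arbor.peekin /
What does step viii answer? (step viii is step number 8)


Answer: [drova, fla/]

Derivation:
→ carve(/fla)
← ok
→ jot(/fla/bi, sleplo)
← created
→ expunge(/fla)
← ToolError: not empty
→ jot(/drova, vi)
← created
→ peekin(/fla)
← [bi]
→ translate(35, lb, kg)
← 317514659/20000000
→ start(87)
← 87
→ peekin(/)
← [drova, fla/]


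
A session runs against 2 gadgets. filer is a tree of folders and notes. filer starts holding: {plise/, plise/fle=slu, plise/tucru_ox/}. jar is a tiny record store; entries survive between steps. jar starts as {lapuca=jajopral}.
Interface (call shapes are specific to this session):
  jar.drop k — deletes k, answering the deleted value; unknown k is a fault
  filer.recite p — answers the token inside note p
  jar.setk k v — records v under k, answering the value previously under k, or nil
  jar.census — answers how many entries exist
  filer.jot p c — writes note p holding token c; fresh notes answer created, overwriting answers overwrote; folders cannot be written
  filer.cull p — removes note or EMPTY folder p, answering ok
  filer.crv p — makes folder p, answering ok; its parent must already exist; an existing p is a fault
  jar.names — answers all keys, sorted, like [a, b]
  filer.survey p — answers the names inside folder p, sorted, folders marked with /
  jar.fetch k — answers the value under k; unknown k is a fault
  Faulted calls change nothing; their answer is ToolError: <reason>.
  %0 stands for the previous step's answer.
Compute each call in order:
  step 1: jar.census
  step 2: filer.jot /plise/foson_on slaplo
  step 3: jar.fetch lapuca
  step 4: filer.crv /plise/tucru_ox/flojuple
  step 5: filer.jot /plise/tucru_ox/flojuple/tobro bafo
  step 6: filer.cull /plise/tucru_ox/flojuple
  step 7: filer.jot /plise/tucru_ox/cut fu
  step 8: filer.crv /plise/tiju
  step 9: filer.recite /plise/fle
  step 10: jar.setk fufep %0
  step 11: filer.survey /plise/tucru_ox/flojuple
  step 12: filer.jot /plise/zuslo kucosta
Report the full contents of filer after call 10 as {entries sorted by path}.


Do: jar.census[]
See: 1
Do: filer.jot[p='/plise/foson_on'; c='slaplo']
See: created
Do: jar.fetch[k='lapuca']
See: jajopral
Do: filer.crv[p='/plise/tucru_ox/flojuple']
See: ok
Do: filer.jot[p='/plise/tucru_ox/flojuple/tobro'; c='bafo']
See: created
Do: filer.cull[p='/plise/tucru_ox/flojuple']
See: ToolError: not empty
Do: filer.jot[p='/plise/tucru_ox/cut'; c='fu']
See: created
Do: filer.crv[p='/plise/tiju']
See: ok
Do: filer.recite[p='/plise/fle']
See: slu
Do: jar.setk[k='fufep'; v='%0']
See: nil
Do: filer.survey[p='/plise/tucru_ox/flojuple']
See: [tobro]
Do: filer.jot[p='/plise/zuslo'; c='kucosta']
See: created

Answer: {plise/, plise/fle=slu, plise/foson_on=slaplo, plise/tiju/, plise/tucru_ox/, plise/tucru_ox/cut=fu, plise/tucru_ox/flojuple/, plise/tucru_ox/flojuple/tobro=bafo}


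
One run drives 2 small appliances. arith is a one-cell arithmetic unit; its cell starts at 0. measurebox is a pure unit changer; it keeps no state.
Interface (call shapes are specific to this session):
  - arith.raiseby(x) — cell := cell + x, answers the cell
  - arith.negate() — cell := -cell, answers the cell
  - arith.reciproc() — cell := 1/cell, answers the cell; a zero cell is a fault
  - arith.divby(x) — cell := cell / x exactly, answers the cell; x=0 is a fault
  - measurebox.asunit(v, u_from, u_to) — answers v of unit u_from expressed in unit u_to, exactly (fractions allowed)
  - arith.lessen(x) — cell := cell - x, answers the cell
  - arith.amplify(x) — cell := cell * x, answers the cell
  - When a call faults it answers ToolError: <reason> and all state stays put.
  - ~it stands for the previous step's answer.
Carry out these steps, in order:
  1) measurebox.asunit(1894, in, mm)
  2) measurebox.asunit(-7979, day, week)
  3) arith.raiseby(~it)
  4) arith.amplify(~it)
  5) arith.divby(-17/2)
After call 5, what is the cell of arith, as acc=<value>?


> asunit 1894 in mm
:: 240538/5
> asunit -7979 day week
:: -7979/7
> raiseby ~it
:: -7979/7
> amplify ~it
:: 63664441/49
> divby -17/2
:: -127328882/833

Answer: acc=-127328882/833


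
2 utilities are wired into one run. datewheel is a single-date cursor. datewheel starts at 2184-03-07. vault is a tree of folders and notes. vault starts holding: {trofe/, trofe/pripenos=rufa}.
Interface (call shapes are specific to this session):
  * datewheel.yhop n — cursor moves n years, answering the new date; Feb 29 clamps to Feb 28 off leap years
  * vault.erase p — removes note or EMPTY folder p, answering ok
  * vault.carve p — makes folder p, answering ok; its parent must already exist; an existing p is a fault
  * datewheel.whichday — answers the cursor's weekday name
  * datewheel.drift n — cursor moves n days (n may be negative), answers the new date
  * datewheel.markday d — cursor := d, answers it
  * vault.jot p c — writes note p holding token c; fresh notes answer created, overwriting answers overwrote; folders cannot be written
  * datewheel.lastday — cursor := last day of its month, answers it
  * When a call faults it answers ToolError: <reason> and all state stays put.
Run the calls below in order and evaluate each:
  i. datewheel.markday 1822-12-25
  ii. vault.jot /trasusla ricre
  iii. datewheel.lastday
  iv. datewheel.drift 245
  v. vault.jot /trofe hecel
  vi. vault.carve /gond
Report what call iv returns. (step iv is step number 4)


$ datewheel.markday d: 1822-12-25
:: 1822-12-25
$ vault.jot p: /trasusla c: ricre
:: created
$ datewheel.lastday
:: 1822-12-31
$ datewheel.drift n: 245
:: 1823-09-02
$ vault.jot p: /trofe c: hecel
:: ToolError: is a directory
$ vault.carve p: /gond
:: ok

Answer: 1823-09-02


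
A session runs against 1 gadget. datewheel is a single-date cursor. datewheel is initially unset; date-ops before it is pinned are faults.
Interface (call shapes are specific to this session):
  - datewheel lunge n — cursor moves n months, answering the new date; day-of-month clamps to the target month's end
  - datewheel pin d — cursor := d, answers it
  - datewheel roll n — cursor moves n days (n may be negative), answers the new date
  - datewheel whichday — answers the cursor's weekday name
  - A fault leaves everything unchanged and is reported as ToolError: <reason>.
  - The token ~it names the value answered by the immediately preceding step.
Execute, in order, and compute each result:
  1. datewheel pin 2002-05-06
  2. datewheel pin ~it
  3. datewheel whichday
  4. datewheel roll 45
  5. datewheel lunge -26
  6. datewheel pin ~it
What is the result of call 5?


Step: datewheel pin[d→2002-05-06]
Result: 2002-05-06
Step: datewheel pin[d→~it]
Result: 2002-05-06
Step: datewheel whichday[]
Result: Monday
Step: datewheel roll[n→45]
Result: 2002-06-20
Step: datewheel lunge[n→-26]
Result: 2000-04-20
Step: datewheel pin[d→~it]
Result: 2000-04-20

Answer: 2000-04-20


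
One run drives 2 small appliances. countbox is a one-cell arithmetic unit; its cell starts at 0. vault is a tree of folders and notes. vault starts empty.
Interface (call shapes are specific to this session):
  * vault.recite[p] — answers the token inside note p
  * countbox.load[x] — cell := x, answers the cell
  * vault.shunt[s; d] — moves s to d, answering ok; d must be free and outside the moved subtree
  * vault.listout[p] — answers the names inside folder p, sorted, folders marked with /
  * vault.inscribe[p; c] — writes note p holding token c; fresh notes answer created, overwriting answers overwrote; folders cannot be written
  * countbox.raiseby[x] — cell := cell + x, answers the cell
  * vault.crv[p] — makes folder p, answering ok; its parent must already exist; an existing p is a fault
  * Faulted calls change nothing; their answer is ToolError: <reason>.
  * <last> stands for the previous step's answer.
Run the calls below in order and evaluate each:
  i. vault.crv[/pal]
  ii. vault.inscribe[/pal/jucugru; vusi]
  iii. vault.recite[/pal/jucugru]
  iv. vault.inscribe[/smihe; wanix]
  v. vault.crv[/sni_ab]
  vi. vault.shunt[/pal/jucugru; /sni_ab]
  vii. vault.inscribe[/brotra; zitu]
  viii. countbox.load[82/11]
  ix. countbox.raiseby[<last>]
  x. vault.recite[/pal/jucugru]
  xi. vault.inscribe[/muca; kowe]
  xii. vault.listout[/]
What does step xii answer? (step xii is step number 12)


Answer: [brotra, muca, pal/, smihe, sni_ab/]

Derivation:
$ crv p→/pal
:: ok
$ inscribe p→/pal/jucugru c→vusi
:: created
$ recite p→/pal/jucugru
:: vusi
$ inscribe p→/smihe c→wanix
:: created
$ crv p→/sni_ab
:: ok
$ shunt s→/pal/jucugru d→/sni_ab
:: ToolError: exists
$ inscribe p→/brotra c→zitu
:: created
$ load x→82/11
:: 82/11
$ raiseby x→<last>
:: 164/11
$ recite p→/pal/jucugru
:: vusi
$ inscribe p→/muca c→kowe
:: created
$ listout p→/
:: [brotra, muca, pal/, smihe, sni_ab/]


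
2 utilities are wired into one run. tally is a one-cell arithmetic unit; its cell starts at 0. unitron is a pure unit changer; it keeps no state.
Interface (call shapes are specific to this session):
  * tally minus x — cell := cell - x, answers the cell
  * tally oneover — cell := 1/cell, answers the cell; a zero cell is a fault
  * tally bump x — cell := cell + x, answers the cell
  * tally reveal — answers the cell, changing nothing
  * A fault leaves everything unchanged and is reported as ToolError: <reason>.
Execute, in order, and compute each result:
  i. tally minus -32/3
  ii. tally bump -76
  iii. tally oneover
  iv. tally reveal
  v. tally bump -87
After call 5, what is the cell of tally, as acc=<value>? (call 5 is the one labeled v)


Answer: acc=-17055/196

Derivation:
>>> tally minus -32/3
:: 32/3
>>> tally bump -76
:: -196/3
>>> tally oneover
:: -3/196
>>> tally reveal
:: -3/196
>>> tally bump -87
:: -17055/196


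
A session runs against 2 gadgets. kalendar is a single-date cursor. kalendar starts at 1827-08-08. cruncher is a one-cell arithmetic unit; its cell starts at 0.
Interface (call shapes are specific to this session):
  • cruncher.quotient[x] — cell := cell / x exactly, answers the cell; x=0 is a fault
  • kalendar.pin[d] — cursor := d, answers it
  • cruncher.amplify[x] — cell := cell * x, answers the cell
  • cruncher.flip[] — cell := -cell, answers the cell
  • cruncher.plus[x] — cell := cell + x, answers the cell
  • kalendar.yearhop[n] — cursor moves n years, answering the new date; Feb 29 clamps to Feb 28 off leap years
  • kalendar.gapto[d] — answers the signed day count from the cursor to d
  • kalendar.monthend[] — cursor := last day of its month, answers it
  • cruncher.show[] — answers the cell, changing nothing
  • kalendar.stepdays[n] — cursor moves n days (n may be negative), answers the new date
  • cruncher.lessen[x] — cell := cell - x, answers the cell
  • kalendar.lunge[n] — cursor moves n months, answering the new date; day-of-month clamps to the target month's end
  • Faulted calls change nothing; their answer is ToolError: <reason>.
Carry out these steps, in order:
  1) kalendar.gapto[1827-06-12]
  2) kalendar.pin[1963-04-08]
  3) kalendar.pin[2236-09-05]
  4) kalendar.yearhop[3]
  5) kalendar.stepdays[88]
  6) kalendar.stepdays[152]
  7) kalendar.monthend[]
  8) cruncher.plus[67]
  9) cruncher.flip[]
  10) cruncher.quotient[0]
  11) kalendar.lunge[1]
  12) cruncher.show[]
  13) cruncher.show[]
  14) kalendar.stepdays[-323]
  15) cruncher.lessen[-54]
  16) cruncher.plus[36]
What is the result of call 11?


Invoking kalendar.gapto with d: 1827-06-12, — result: -57.
I try kalendar.pin with d: 1963-04-08, which returns 1963-04-08.
Then kalendar.pin with d: 2236-09-05, and get 2236-09-05.
Calling kalendar.yearhop with n: 3, → 2239-09-05.
Now I run kalendar.stepdays with n: 88, → 2239-12-02.
I call kalendar.stepdays with n: 152: 2240-05-02.
Now I run kalendar.monthend(), and observe 2240-05-31.
Calling cruncher.plus with x: 67, which returns 67.
I use cruncher.flip: -67.
I try cruncher.quotient with x: 0, yielding ToolError: division by zero.
I call kalendar.lunge with n: 1, → 2240-06-30.
I invoke cruncher.show, and observe -67.
I use cruncher.show: -67.
Next I call kalendar.stepdays with n: -323, → 2239-08-12.
I try cruncher.lessen with x: -54, and see -13.
Invoking cruncher.plus with x: 36, and see 23.

Answer: 2240-06-30


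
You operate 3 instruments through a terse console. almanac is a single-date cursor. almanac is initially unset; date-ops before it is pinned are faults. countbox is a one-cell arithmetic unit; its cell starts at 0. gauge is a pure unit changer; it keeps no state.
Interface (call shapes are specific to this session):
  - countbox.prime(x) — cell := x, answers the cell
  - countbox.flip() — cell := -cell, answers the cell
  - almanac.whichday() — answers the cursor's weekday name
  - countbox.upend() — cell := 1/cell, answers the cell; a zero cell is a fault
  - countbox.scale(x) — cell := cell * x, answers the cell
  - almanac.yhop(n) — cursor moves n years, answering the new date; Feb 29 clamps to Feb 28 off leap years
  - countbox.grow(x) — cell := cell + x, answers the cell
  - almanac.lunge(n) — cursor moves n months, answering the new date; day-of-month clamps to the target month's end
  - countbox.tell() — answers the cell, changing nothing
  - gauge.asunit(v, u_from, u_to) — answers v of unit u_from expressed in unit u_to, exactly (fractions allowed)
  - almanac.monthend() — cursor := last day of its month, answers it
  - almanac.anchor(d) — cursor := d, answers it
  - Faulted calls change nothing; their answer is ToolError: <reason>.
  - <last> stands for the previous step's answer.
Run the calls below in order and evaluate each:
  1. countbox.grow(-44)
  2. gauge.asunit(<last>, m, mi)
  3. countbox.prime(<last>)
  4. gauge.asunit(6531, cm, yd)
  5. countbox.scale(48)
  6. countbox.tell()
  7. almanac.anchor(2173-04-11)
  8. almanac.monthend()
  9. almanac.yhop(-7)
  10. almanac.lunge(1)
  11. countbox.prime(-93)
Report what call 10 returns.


% grow x→-44
:: -44
% asunit v→<last> u_from→m u_to→mi
:: -125/4572
% prime x→<last>
:: -125/4572
% asunit v→6531 u_from→cm u_to→yd
:: 54425/762
% scale x→48
:: -500/381
% tell
:: -500/381
% anchor d→2173-04-11
:: 2173-04-11
% monthend
:: 2173-04-30
% yhop n→-7
:: 2166-04-30
% lunge n→1
:: 2166-05-30
% prime x→-93
:: -93

Answer: 2166-05-30


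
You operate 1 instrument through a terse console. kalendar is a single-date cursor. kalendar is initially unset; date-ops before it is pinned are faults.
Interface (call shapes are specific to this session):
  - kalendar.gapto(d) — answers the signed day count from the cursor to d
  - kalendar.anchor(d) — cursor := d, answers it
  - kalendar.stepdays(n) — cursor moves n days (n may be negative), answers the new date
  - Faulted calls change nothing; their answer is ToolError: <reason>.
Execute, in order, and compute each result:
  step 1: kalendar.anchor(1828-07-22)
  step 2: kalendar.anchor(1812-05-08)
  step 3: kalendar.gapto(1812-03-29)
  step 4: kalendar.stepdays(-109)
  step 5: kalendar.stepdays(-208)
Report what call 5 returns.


;; 1. anchor(1828-07-22) -> 1828-07-22
;; 2. anchor(1812-05-08) -> 1812-05-08
;; 3. gapto(1812-03-29) -> -40
;; 4. stepdays(-109) -> 1812-01-20
;; 5. stepdays(-208) -> 1811-06-26

Answer: 1811-06-26


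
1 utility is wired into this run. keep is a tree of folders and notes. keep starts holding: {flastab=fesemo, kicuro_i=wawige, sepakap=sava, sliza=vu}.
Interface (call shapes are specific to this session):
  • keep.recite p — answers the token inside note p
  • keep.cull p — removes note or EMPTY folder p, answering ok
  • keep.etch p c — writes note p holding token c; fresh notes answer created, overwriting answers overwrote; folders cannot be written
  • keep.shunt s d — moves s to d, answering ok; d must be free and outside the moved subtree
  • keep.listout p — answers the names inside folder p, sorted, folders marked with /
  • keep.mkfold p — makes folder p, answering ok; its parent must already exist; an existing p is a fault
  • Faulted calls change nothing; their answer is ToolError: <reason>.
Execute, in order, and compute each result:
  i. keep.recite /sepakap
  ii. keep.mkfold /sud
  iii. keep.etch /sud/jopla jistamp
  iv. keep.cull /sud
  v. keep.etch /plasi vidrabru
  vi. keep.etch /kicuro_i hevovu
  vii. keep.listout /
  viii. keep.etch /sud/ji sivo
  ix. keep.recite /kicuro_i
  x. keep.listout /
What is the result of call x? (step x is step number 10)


Now I run keep.recite(/sepakap), and get sava.
I try keep.mkfold(/sud), and observe ok.
Now I run keep.etch(/sud/jopla, jistamp), which returns created.
Using keep.cull(/sud): ToolError: not empty.
I call keep.etch(/plasi, vidrabru), which returns created.
I use keep.etch(/kicuro_i, hevovu), → overwrote.
I run keep.listout(/), and see [flastab, kicuro_i, plasi, sepakap, sliza, sud/].
I invoke keep.etch(/sud/ji, sivo): created.
I use keep.recite(/kicuro_i), giving hevovu.
Then keep.listout(/), → [flastab, kicuro_i, plasi, sepakap, sliza, sud/].

Answer: [flastab, kicuro_i, plasi, sepakap, sliza, sud/]


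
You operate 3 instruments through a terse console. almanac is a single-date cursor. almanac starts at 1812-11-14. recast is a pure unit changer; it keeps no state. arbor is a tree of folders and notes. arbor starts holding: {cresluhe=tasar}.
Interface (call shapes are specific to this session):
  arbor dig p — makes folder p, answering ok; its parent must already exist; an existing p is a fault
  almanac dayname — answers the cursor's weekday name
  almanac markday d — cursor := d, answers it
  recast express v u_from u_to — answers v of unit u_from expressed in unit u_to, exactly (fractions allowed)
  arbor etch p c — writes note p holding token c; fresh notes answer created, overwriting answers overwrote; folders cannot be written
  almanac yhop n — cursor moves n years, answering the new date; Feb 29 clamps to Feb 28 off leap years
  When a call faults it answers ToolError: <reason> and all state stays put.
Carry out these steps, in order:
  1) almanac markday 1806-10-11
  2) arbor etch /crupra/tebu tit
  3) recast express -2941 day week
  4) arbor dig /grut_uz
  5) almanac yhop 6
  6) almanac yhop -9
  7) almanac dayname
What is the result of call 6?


Answer: 1803-10-11

Derivation:
>>> almanac markday d='1806-10-11'
:: 1806-10-11
>>> arbor etch p='/crupra/tebu' c='tit'
:: ToolError: no parent
>>> recast express v='-2941' u_from='day' u_to='week'
:: -2941/7
>>> arbor dig p='/grut_uz'
:: ok
>>> almanac yhop n='6'
:: 1812-10-11
>>> almanac yhop n='-9'
:: 1803-10-11
>>> almanac dayname
:: Tuesday


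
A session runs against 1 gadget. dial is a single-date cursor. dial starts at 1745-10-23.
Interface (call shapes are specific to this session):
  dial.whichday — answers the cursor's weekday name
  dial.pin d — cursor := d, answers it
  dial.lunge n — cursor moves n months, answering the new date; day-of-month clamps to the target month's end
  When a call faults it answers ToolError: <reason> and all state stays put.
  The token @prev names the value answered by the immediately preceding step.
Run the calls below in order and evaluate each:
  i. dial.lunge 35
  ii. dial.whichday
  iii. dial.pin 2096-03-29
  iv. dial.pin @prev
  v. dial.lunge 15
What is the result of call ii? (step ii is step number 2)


Invoking dial.lunge on n=35, which returns 1748-09-23.
Now I run dial.whichday, and see Monday.
Now I run dial.pin on d=2096-03-29: 2096-03-29.
Invoking dial.pin on d=@prev, and observe 2096-03-29.
Calling dial.lunge on n=15, → 2097-06-29.

Answer: Monday


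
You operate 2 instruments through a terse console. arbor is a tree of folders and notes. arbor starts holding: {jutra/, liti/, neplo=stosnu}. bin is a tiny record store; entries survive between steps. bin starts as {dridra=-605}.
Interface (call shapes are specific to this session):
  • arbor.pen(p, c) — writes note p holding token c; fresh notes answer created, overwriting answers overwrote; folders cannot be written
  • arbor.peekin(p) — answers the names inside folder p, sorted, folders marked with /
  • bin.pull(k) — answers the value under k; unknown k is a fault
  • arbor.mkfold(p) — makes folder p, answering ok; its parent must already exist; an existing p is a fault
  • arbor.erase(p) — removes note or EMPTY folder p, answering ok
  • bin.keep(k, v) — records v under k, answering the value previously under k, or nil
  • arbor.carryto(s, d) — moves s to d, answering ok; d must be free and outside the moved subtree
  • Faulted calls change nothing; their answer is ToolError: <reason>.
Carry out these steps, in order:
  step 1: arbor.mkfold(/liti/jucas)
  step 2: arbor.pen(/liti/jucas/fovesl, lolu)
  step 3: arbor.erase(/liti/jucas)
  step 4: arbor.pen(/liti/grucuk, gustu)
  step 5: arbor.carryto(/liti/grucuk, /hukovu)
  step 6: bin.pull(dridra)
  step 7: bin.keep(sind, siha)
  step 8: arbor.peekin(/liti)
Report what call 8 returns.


→ mkfold(p=/liti/jucas)
← ok
→ pen(p=/liti/jucas/fovesl, c=lolu)
← created
→ erase(p=/liti/jucas)
← ToolError: not empty
→ pen(p=/liti/grucuk, c=gustu)
← created
→ carryto(s=/liti/grucuk, d=/hukovu)
← ok
→ pull(k=dridra)
← -605
→ keep(k=sind, v=siha)
← nil
→ peekin(p=/liti)
← [jucas/]

Answer: [jucas/]


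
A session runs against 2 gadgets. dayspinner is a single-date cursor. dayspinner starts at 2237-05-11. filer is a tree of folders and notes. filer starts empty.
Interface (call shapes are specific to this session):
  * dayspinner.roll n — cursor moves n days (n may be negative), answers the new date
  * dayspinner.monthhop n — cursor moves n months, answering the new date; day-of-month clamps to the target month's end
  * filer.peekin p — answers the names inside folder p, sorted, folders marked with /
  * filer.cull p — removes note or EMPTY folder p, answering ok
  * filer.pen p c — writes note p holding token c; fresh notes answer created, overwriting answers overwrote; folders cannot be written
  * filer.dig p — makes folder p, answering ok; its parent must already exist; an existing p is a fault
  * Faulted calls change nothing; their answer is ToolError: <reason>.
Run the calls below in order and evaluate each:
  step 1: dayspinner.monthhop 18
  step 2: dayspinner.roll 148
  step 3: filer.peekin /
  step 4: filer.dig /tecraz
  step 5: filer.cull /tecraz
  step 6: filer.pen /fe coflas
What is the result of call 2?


CALL dayspinner.monthhop[n='18']
RET  2238-11-11
CALL dayspinner.roll[n='148']
RET  2239-04-08
CALL filer.peekin[p='/']
RET  []
CALL filer.dig[p='/tecraz']
RET  ok
CALL filer.cull[p='/tecraz']
RET  ok
CALL filer.pen[p='/fe'; c='coflas']
RET  created

Answer: 2239-04-08


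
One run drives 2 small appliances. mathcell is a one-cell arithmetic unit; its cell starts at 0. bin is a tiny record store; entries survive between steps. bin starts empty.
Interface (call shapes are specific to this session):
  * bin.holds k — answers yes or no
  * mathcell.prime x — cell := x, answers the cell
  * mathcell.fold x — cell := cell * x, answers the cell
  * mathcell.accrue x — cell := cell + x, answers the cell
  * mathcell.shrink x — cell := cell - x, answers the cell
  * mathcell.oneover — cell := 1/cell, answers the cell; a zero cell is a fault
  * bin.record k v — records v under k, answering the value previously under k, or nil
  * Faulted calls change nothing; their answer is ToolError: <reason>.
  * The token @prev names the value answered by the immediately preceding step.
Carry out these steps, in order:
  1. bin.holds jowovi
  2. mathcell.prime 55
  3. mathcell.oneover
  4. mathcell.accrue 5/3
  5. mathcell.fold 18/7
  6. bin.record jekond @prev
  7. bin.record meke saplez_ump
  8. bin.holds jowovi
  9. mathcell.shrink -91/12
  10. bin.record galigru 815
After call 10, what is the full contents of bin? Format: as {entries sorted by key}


Then holds on k→jowovi, which returns no.
I try prime on x→55, and see 55.
Then oneover, → 1/55.
Invoking accrue on x→5/3, giving 278/165.
I try fold on x→18/7, giving 1668/385.
Calling record on k→jekond, v→@prev, — result: nil.
I run record on k→meke, v→saplez_ump, → nil.
I invoke holds on k→jowovi: no.
I try shrink on x→-91/12, and get 55051/4620.
I call record on k→galigru, v→815, — result: nil.

Answer: {galigru=815, jekond=1668/385, meke=saplez_ump}


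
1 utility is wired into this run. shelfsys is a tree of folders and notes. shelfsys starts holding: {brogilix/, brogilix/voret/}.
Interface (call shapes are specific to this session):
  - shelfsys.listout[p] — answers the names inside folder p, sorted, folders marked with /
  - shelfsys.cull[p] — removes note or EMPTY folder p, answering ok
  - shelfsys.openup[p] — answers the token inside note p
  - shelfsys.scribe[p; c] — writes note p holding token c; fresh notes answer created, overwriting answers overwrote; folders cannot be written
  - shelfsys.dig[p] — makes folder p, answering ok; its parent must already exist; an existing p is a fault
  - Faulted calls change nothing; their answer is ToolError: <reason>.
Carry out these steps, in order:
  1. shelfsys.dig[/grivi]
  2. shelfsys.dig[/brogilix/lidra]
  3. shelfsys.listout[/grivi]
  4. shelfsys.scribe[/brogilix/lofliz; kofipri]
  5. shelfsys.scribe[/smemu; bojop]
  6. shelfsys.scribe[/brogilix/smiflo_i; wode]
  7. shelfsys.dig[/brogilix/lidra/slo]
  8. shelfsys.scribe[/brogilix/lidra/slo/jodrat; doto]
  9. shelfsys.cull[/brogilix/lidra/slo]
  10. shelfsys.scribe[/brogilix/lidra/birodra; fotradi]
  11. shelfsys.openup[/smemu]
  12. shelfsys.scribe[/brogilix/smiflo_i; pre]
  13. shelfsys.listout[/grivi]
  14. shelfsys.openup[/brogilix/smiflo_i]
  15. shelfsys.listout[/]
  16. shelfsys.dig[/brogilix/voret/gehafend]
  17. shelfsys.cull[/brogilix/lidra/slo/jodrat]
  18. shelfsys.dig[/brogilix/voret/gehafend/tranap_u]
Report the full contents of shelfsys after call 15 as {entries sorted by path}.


CALL shelfsys.dig[p→/grivi]
RET  ok
CALL shelfsys.dig[p→/brogilix/lidra]
RET  ok
CALL shelfsys.listout[p→/grivi]
RET  []
CALL shelfsys.scribe[p→/brogilix/lofliz; c→kofipri]
RET  created
CALL shelfsys.scribe[p→/smemu; c→bojop]
RET  created
CALL shelfsys.scribe[p→/brogilix/smiflo_i; c→wode]
RET  created
CALL shelfsys.dig[p→/brogilix/lidra/slo]
RET  ok
CALL shelfsys.scribe[p→/brogilix/lidra/slo/jodrat; c→doto]
RET  created
CALL shelfsys.cull[p→/brogilix/lidra/slo]
RET  ToolError: not empty
CALL shelfsys.scribe[p→/brogilix/lidra/birodra; c→fotradi]
RET  created
CALL shelfsys.openup[p→/smemu]
RET  bojop
CALL shelfsys.scribe[p→/brogilix/smiflo_i; c→pre]
RET  overwrote
CALL shelfsys.listout[p→/grivi]
RET  []
CALL shelfsys.openup[p→/brogilix/smiflo_i]
RET  pre
CALL shelfsys.listout[p→/]
RET  [brogilix/, grivi/, smemu]
CALL shelfsys.dig[p→/brogilix/voret/gehafend]
RET  ok
CALL shelfsys.cull[p→/brogilix/lidra/slo/jodrat]
RET  ok
CALL shelfsys.dig[p→/brogilix/voret/gehafend/tranap_u]
RET  ok

Answer: {brogilix/, brogilix/lidra/, brogilix/lidra/birodra=fotradi, brogilix/lidra/slo/, brogilix/lidra/slo/jodrat=doto, brogilix/lofliz=kofipri, brogilix/smiflo_i=pre, brogilix/voret/, grivi/, smemu=bojop}


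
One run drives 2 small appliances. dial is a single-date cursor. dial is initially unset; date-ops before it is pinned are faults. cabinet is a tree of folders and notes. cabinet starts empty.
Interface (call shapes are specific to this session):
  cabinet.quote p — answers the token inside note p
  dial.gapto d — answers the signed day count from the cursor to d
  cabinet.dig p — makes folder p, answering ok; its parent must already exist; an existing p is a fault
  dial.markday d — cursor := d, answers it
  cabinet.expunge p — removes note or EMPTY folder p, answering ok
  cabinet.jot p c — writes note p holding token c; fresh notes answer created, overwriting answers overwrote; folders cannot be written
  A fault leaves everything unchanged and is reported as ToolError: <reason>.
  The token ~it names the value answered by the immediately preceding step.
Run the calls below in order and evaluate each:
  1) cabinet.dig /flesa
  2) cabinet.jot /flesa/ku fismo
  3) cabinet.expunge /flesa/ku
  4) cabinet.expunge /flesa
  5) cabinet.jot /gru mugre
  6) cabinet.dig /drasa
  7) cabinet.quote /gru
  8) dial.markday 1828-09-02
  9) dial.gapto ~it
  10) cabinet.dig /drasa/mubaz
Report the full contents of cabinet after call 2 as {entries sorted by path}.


Answer: {flesa/, flesa/ku=fismo}

Derivation:
[in] dig p=/flesa
[out] ok
[in] jot p=/flesa/ku c=fismo
[out] created
[in] expunge p=/flesa/ku
[out] ok
[in] expunge p=/flesa
[out] ok
[in] jot p=/gru c=mugre
[out] created
[in] dig p=/drasa
[out] ok
[in] quote p=/gru
[out] mugre
[in] markday d=1828-09-02
[out] 1828-09-02
[in] gapto d=~it
[out] 0
[in] dig p=/drasa/mubaz
[out] ok


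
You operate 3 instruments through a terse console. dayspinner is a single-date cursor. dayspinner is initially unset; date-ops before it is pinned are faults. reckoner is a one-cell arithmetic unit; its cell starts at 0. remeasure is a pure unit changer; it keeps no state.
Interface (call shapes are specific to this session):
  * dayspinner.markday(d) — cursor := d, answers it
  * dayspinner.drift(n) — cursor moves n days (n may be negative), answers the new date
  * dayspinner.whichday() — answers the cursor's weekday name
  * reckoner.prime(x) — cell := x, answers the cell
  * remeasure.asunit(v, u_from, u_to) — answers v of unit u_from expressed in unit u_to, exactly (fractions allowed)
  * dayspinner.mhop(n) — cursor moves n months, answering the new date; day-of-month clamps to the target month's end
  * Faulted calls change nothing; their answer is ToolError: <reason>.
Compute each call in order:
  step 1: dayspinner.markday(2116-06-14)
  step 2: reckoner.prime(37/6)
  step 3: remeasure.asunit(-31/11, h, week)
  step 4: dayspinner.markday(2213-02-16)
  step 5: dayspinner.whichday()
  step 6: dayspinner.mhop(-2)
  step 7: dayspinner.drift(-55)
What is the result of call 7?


Answer: 2212-10-22

Derivation:
$ dayspinner.markday d→2116-06-14
:: 2116-06-14
$ reckoner.prime x→37/6
:: 37/6
$ remeasure.asunit v→-31/11 u_from→h u_to→week
:: -31/1848
$ dayspinner.markday d→2213-02-16
:: 2213-02-16
$ dayspinner.whichday
:: Tuesday
$ dayspinner.mhop n→-2
:: 2212-12-16
$ dayspinner.drift n→-55
:: 2212-10-22


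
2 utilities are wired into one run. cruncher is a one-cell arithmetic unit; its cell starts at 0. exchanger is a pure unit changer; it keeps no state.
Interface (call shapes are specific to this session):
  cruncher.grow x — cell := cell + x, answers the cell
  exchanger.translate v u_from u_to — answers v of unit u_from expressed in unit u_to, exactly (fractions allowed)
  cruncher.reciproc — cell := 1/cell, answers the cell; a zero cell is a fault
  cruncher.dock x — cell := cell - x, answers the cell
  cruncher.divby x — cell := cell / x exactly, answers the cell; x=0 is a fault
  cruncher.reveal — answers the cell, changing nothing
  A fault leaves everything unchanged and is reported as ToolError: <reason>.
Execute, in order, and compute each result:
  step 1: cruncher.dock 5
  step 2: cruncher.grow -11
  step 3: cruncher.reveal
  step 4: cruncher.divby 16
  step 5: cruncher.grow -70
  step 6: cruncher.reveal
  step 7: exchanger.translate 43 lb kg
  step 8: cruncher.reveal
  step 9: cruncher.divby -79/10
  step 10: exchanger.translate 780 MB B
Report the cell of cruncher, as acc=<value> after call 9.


~$ cruncher.dock x: 5
[out] -5
~$ cruncher.grow x: -11
[out] -16
~$ cruncher.reveal
[out] -16
~$ cruncher.divby x: 16
[out] -1
~$ cruncher.grow x: -70
[out] -71
~$ cruncher.reveal
[out] -71
~$ exchanger.translate v: 43 u_from: lb u_to: kg
[out] 1950447191/100000000
~$ cruncher.reveal
[out] -71
~$ cruncher.divby x: -79/10
[out] 710/79
~$ exchanger.translate v: 780 u_from: MB u_to: B
[out] 780000000

Answer: acc=710/79


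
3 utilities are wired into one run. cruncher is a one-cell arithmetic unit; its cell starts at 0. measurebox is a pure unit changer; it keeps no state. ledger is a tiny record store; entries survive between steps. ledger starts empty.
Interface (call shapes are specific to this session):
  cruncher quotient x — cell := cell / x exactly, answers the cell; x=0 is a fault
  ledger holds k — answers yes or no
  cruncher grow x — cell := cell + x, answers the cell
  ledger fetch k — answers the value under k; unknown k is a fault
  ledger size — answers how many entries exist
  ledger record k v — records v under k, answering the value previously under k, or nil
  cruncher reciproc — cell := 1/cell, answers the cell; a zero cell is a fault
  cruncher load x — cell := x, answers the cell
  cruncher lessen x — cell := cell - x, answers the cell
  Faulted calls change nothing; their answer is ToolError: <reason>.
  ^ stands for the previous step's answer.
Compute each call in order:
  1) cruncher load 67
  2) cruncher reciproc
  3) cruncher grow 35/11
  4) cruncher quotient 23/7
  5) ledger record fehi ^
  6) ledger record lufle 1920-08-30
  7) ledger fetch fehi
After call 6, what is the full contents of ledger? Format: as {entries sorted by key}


Answer: {fehi=16492/16951, lufle=1920-08-30}

Derivation:
Next I call cruncher load with 67, — result: 67.
I try cruncher reciproc, and observe 1/67.
I call cruncher grow with 35/11, giving 2356/737.
I try cruncher quotient with 23/7, and see 16492/16951.
Calling ledger record with fehi, ^, giving nil.
Invoking ledger record with lufle, 1920-08-30, → nil.
Next I call ledger fetch with fehi, which returns 16492/16951.


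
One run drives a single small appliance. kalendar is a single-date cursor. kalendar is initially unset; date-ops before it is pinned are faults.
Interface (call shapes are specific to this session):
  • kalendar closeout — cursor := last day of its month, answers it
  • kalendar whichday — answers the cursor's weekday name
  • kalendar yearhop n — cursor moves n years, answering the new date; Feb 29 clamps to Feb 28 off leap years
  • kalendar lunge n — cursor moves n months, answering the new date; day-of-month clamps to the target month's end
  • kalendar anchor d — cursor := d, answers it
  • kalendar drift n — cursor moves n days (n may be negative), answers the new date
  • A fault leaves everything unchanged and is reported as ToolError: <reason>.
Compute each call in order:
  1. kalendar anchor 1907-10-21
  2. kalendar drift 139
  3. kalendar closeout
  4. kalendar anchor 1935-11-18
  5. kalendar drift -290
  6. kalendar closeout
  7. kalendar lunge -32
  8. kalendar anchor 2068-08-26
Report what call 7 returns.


$ kalendar anchor d='1907-10-21'
[out] 1907-10-21
$ kalendar drift n='139'
[out] 1908-03-08
$ kalendar closeout
[out] 1908-03-31
$ kalendar anchor d='1935-11-18'
[out] 1935-11-18
$ kalendar drift n='-290'
[out] 1935-02-01
$ kalendar closeout
[out] 1935-02-28
$ kalendar lunge n='-32'
[out] 1932-06-28
$ kalendar anchor d='2068-08-26'
[out] 2068-08-26

Answer: 1932-06-28
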